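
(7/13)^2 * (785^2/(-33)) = -30195025/5577 = -5414.21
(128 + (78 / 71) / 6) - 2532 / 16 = -8539/284 = -30.07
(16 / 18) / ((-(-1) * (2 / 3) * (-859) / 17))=-0.03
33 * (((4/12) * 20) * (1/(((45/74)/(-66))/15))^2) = 583084480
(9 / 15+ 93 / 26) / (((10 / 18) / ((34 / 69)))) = 27693/7475 = 3.70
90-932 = -842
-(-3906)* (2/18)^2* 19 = 8246/9 = 916.22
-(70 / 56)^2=-25/16 = -1.56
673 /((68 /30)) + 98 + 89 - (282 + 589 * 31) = -18057.09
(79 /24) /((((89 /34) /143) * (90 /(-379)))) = -72786571/96120 = -757.25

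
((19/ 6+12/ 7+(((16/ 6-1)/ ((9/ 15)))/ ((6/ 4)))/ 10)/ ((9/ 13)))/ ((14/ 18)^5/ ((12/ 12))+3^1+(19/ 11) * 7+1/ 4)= 10237590/21860237 = 0.47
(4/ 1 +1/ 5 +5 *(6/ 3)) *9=639/5 = 127.80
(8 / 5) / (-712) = -1/445 = 0.00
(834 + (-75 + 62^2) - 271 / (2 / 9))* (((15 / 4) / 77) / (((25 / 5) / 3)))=60903/616 = 98.87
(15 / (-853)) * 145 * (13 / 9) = -9425/2559 = -3.68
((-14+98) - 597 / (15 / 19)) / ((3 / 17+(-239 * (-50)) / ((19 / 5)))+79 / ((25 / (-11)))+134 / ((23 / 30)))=-124844345/610094724 = -0.20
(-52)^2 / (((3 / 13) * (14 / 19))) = 333944/21 = 15902.10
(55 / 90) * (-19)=-209/18 = -11.61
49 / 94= 0.52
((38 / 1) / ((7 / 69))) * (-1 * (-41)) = 107502/7 = 15357.43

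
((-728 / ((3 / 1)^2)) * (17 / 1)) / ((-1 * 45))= 12376/405 = 30.56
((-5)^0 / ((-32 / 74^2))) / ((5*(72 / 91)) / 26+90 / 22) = -17814797/441720 = -40.33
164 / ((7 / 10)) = 234.29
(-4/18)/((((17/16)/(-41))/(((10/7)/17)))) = 13120/18207 = 0.72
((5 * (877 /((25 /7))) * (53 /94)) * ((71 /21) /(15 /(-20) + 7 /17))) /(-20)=56102567/162150 = 345.99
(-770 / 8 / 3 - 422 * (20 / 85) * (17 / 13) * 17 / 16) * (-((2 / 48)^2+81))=95205403/6912 = 13773.93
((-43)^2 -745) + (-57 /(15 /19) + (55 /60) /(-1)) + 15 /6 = 62003/60 = 1033.38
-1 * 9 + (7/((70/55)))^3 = 1259/8 = 157.38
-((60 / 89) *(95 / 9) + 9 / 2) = -6203/534 = -11.62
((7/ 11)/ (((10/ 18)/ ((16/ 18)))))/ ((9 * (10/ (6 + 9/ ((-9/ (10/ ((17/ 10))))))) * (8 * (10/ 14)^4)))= 16807/26296875 = 0.00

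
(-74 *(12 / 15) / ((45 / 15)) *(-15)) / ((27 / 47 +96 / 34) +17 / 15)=886890/13577 = 65.32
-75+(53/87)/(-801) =-5226578/69687 = -75.00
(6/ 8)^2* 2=9/8 = 1.12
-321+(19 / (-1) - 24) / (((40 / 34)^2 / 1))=-140827/400 = -352.07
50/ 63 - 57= -3541/63 = -56.21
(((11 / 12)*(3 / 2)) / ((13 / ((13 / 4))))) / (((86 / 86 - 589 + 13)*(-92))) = 11/1692800 = 0.00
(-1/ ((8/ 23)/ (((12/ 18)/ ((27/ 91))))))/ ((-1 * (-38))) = -2093/12312 = -0.17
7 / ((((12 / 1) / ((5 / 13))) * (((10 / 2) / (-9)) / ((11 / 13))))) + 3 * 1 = 1797/676 = 2.66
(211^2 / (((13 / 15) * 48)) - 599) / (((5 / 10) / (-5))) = -4712.16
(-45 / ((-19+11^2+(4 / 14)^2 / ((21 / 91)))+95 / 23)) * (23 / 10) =-699867/720046 = -0.97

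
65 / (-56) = -65/56 = -1.16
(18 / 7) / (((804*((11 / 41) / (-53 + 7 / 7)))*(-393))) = 1066/675829 = 0.00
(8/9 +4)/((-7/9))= -44/7 = -6.29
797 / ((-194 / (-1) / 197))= 157009/194 = 809.32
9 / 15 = 3/5 = 0.60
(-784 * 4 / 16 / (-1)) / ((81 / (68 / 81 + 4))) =76832/6561 = 11.71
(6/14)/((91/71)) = 213/637 = 0.33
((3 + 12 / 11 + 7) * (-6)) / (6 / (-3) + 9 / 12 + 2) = -976/11 = -88.73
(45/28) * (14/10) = 2.25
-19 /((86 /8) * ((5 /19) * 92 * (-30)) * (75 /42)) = 2527/1854375 = 0.00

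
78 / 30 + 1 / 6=83/30 = 2.77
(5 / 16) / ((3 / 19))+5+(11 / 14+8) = 5297/336 = 15.76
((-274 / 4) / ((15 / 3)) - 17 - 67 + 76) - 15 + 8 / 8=-357/10 = -35.70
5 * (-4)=-20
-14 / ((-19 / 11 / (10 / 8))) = 385/38 = 10.13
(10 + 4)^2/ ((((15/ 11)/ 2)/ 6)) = 8624/5 = 1724.80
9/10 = 0.90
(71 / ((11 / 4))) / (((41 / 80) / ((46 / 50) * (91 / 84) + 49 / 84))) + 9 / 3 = 186253/2255 = 82.60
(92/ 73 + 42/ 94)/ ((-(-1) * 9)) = 5857/30879 = 0.19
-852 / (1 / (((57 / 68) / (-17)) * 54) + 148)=-655614/113597 = -5.77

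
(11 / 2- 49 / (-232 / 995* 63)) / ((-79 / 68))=-313633/41238 = -7.61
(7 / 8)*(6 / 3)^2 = 7/2 = 3.50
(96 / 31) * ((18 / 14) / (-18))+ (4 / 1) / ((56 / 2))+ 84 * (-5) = -420.08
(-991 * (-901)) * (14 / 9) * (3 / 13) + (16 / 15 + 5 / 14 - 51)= 320475.40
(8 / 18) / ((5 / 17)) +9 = 473/45 = 10.51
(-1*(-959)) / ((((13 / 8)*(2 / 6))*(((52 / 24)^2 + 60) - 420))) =-4.98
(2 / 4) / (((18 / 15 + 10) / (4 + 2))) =15/56 = 0.27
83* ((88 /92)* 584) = 1066384/23 = 46364.52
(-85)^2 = 7225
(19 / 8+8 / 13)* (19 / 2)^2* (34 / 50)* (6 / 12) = 1908607/20800 = 91.76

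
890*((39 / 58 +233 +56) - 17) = 7037675/29 = 242678.45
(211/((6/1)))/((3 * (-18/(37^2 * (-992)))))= 71637032/81 = 884407.80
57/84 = 19/28 = 0.68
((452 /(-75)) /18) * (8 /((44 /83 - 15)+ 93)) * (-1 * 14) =1050448/2199825 = 0.48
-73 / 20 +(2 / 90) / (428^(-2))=732079/180 = 4067.11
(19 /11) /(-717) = -19/7887 = 0.00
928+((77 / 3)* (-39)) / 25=22199/25 = 887.96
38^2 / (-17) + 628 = 9232/17 = 543.06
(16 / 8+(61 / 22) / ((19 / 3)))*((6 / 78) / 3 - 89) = -1767965/8151 = -216.90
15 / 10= 1.50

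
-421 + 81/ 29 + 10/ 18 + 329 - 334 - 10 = -112922/261 = -432.65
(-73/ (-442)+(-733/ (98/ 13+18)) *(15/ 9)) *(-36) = 31479573/18343 = 1716.16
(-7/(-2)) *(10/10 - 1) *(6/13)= 0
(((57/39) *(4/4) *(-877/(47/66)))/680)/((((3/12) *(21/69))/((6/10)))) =-37941651/1817725 = -20.87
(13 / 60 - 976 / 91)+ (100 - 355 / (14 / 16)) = -1726577/5460 = -316.22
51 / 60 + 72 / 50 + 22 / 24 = 481/150 = 3.21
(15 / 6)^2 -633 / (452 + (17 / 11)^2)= 4.86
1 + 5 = 6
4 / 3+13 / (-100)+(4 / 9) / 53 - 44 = -2041001/47700 = -42.79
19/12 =1.58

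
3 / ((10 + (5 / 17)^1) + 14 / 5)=85/371 = 0.23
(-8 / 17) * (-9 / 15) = 24/85 = 0.28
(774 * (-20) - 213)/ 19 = -15693/19 = -825.95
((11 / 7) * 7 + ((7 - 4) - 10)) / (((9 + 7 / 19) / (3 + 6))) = 342/89 = 3.84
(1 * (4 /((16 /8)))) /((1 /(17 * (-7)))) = -238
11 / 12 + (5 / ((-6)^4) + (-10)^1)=-11767/1296 = -9.08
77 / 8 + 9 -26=-59/8 = -7.38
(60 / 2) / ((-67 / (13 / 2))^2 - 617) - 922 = -79589344/86317 = -922.06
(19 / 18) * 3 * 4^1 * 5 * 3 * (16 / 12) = 760/3 = 253.33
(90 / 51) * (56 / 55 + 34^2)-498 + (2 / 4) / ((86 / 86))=577567/374 = 1544.30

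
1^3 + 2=3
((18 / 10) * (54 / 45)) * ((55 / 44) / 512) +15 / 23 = 77421/117760 = 0.66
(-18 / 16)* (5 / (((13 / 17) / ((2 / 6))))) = -255/104 = -2.45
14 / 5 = 2.80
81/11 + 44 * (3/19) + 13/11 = 3238/209 = 15.49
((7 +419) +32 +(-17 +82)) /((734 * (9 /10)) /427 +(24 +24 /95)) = 4243099/209313 = 20.27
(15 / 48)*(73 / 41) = 365/656 = 0.56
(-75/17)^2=19.46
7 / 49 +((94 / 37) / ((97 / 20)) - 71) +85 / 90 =-31378621/452214 = -69.39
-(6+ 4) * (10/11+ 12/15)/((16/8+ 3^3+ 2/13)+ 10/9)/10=-10998/194755 = -0.06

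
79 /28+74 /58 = 3327/812 = 4.10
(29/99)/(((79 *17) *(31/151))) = 4379/4121667 = 0.00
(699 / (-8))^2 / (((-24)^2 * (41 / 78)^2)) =82573569/1721344 = 47.97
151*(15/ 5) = 453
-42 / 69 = -14/23 = -0.61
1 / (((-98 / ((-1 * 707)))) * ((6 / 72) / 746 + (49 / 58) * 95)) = 13110204/145850663 = 0.09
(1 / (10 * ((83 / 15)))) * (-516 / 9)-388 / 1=-32290/83 = -389.04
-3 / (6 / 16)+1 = -7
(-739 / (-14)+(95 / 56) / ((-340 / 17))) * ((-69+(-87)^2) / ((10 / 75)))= 332015625/112 = 2964425.22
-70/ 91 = -10/13 = -0.77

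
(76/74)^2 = 1444/1369 = 1.05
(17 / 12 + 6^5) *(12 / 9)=10369.89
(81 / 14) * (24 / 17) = 972/119 = 8.17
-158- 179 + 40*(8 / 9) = -2713/9 = -301.44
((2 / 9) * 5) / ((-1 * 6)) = -0.19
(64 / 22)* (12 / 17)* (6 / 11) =1.12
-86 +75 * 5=289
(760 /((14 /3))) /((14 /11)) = 6270/49 = 127.96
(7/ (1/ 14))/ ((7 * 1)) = 14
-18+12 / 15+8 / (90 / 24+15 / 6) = -398/25 = -15.92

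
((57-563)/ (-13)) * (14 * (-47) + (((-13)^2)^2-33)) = 14102220/13 = 1084786.15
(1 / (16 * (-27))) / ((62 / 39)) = -13/8928 = 0.00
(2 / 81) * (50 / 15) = 20/243 = 0.08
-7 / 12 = -0.58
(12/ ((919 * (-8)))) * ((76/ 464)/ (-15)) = 19/1066040 = 0.00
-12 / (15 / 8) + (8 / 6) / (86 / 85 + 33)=-275836/43365 = -6.36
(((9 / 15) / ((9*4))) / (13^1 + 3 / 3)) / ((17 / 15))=1/952 = 0.00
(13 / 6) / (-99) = -13/594 = -0.02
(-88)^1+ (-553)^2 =305721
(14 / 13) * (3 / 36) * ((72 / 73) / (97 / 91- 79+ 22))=-294/185785 = 0.00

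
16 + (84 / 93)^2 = 16160/961 = 16.82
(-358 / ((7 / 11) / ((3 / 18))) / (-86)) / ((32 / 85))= 167365/57792 = 2.90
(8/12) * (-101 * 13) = -2626/3 = -875.33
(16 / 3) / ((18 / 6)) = 16/9 = 1.78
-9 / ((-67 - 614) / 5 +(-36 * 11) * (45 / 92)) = 345/12646 = 0.03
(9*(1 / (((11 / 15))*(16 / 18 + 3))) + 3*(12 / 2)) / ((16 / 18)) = 14661/616 = 23.80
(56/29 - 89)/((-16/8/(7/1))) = 17675/58 = 304.74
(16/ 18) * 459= 408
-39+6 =-33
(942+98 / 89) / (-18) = -41968/801 = -52.39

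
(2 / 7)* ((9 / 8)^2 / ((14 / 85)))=6885/3136 = 2.20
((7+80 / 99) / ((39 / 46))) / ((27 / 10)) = 355580/104247 = 3.41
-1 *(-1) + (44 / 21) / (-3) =19/63 = 0.30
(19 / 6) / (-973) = -19/5838 = 0.00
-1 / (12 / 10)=-5/6 = -0.83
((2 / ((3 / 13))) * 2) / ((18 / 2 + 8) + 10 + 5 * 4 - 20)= 0.64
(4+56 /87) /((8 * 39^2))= 101/264654 = 0.00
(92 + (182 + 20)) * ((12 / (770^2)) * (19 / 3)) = 114/3025 = 0.04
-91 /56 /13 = -1/8 = -0.12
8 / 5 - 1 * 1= 3/5 = 0.60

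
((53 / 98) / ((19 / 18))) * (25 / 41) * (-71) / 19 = -846675/725249 = -1.17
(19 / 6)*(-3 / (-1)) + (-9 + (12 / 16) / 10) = 23/40 = 0.58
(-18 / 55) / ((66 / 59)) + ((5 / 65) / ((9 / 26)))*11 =11717/5445 = 2.15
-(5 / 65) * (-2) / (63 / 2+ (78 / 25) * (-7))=100/6279 = 0.02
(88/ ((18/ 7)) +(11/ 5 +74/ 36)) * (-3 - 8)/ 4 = -38093/360 = -105.81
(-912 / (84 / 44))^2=11182336/49 = 228210.94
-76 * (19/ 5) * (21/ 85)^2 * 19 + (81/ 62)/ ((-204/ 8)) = -375134931/1119875 = -334.98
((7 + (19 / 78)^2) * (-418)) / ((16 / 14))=-62834387/24336 = -2581.95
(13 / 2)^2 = 169/4 = 42.25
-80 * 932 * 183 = -13644480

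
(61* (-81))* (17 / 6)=-27999/2 = -13999.50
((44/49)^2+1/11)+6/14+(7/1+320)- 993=-664.67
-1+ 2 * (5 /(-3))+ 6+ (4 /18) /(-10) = 74/45 = 1.64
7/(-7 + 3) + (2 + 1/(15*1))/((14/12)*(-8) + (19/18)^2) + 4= 106443/53260 = 2.00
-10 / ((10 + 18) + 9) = -10/37 = -0.27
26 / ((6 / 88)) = 381.33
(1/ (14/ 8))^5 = 1024/16807 = 0.06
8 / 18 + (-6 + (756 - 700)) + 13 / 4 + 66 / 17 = 35237/612 = 57.58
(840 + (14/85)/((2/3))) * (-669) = -47780649/85 = -562125.28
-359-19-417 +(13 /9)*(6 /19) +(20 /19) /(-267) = -4030741/5073 = -794.55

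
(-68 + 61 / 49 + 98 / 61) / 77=-194729/230153 = -0.85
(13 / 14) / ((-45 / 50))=-65/63 = -1.03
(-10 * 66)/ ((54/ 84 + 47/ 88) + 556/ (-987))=-57324960/53297 = -1075.58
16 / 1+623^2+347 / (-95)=36873428/95 = 388141.35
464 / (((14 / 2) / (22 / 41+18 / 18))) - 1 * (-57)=6513/41 = 158.85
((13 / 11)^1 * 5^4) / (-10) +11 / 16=-12879/176 = -73.18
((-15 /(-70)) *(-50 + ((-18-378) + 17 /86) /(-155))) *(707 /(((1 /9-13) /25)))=13942.50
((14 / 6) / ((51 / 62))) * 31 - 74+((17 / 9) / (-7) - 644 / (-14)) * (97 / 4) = 4810465/4284 = 1122.89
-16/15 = -1.07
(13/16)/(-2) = -13/32 = -0.41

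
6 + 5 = 11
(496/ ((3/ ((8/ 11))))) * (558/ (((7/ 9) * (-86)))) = -3321216/3311 = -1003.09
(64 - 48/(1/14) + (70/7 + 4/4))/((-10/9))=537.30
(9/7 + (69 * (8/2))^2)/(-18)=-59249/14 = -4232.07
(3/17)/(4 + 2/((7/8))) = 21/748 = 0.03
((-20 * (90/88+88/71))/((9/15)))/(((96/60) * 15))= -3.14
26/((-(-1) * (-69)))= -26/69 = -0.38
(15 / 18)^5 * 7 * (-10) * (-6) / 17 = 109375/11016 = 9.93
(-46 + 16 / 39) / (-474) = 889/9243 = 0.10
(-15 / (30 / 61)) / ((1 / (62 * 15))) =-28365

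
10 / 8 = 5/4 = 1.25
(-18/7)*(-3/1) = 54/7 = 7.71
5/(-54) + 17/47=0.27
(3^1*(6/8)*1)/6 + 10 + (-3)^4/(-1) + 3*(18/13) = -66.47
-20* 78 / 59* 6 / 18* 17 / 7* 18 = -159120/413 = -385.28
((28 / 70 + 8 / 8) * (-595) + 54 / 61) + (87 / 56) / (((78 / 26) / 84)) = -96211/122 = -788.61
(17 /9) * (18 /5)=34/5 = 6.80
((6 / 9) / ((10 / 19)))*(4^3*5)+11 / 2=2465/6 = 410.83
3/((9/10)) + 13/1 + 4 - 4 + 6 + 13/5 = 374/15 = 24.93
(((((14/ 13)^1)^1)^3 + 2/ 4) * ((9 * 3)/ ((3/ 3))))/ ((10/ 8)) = 82998/2197 = 37.78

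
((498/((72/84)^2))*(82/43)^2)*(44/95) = 601623176/526965 = 1141.68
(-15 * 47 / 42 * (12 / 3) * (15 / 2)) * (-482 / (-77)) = -1699050/539 = -3152.23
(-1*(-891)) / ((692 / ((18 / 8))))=8019/2768 = 2.90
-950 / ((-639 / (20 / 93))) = 0.32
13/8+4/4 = 21/8 = 2.62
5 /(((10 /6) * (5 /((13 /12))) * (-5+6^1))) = 13/20 = 0.65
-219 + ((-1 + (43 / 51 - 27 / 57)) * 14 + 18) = -203323/969 = -209.83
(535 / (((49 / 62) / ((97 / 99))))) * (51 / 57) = 54697330/92169 = 593.45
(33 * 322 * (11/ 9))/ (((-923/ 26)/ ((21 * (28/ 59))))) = -15273104/4189 = -3646.00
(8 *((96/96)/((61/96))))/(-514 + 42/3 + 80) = -64/2135 = -0.03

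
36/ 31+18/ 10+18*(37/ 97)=147753/15035 = 9.83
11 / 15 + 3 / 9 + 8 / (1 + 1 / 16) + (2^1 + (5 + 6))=5507/255 = 21.60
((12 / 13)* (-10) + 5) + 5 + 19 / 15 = 397/195 = 2.04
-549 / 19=-28.89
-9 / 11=-0.82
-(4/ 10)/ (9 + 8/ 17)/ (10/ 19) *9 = -2907/4025 = -0.72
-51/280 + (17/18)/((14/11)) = 1411/2520 = 0.56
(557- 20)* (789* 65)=27540045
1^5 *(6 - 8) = -2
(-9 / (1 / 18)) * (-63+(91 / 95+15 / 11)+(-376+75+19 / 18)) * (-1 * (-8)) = 488398824/1045 = 467367.30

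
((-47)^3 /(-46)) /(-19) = -103823/874 = -118.79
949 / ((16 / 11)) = 10439/16 = 652.44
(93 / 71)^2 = 8649/5041 = 1.72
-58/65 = -0.89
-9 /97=-0.09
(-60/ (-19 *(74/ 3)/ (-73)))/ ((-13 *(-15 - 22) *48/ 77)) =-84315/2705144 = -0.03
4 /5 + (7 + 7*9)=354/5 = 70.80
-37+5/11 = -402/11 = -36.55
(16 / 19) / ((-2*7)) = -8/133 = -0.06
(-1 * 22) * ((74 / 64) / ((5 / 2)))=-407/40 = -10.18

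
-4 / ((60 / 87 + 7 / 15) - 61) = 435/6508 = 0.07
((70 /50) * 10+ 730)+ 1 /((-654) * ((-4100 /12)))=166246801/223450 = 744.00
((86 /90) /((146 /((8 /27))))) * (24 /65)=1376/1921725 = 0.00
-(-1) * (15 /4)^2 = 225/16 = 14.06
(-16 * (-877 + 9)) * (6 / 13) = 83328/13 = 6409.85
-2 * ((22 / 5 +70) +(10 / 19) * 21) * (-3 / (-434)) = -24354/20615 = -1.18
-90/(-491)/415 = 18/40753 = 0.00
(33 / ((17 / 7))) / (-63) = -11/51 = -0.22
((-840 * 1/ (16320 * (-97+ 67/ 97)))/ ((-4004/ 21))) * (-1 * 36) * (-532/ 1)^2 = 12010831/420563 = 28.56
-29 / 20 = -1.45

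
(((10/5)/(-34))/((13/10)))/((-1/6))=60/221 = 0.27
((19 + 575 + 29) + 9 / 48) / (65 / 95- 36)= -189449/10736 = -17.65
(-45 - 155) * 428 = -85600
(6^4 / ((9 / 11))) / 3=528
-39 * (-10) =390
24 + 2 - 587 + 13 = -548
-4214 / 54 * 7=-14749/27 = -546.26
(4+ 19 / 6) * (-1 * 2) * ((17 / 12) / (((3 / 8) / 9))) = -1462/3 = -487.33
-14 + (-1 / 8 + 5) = -73/8 = -9.12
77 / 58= 1.33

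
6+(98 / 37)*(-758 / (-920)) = 69631/8510 = 8.18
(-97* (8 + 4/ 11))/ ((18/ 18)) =-8924/11 = -811.27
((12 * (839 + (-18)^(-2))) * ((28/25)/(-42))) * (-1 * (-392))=-213120208/2025 = -105244.55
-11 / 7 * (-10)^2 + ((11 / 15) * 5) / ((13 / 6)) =-14146/91 = -155.45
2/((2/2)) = 2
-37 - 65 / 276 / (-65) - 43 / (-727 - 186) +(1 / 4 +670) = 79792091/125994 = 633.30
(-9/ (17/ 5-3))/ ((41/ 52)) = -1170/41 = -28.54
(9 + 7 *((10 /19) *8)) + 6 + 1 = 864/19 = 45.47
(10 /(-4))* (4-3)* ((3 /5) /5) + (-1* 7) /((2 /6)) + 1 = -203/10 = -20.30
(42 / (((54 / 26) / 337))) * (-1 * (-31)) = 1901354/9 = 211261.56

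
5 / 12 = 0.42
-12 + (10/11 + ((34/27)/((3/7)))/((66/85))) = -19531/2673 = -7.31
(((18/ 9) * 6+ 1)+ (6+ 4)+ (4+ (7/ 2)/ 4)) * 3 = 669/8 = 83.62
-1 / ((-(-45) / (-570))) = 38/3 = 12.67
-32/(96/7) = -7/3 = -2.33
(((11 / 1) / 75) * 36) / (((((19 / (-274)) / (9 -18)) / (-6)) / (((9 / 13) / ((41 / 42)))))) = -738261216/253175 = -2916.01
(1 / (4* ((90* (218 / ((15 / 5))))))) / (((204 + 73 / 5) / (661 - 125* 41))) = -93/119137 = 0.00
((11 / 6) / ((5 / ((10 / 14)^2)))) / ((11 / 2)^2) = 10/1617 = 0.01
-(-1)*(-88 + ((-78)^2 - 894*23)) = -14566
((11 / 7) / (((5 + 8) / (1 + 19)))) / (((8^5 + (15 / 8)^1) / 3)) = 5280/23856469 = 0.00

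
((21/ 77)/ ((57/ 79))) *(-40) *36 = -113760/209 = -544.31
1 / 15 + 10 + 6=241/15 = 16.07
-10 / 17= -0.59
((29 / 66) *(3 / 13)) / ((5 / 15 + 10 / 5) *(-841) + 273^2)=87/62262200 = 0.00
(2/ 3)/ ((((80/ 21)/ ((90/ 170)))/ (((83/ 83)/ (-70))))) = -9/6800 = 0.00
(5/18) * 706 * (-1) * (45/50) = -353/2 = -176.50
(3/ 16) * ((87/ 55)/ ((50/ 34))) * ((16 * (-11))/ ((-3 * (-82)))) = -1479/10250 = -0.14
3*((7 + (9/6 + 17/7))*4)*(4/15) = 1224/35 = 34.97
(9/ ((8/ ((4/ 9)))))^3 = 1/8 = 0.12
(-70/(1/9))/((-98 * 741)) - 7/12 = -11923/20748 = -0.57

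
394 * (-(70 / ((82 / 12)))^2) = -69501600/1681 = -41345.39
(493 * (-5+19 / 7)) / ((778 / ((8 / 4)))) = -7888/2723 = -2.90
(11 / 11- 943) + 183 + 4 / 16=-3035/4 = -758.75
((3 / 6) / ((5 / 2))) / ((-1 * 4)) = -1/20 = -0.05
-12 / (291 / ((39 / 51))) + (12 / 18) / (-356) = -29417/880566 = -0.03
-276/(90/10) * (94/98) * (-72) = 103776/49 = 2117.88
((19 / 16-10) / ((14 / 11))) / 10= -1551/2240 = -0.69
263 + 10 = 273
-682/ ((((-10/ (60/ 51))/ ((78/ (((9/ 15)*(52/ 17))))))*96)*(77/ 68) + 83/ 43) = 2492710/72409 = 34.43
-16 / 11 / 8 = -2/11 = -0.18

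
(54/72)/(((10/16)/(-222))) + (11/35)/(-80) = -745931/2800 = -266.40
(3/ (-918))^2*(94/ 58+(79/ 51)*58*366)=16211915/46162548 = 0.35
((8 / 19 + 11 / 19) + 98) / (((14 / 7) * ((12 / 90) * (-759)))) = -0.49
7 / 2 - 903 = -1799/2 = -899.50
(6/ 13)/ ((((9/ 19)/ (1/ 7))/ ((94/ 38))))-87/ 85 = -15761/23205 = -0.68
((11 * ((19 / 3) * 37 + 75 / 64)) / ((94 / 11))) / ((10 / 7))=38298799/180480 = 212.21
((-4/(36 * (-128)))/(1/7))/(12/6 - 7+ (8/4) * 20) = 1/5760 = 0.00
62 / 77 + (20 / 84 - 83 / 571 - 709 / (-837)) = 64216805/36800379 = 1.75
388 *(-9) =-3492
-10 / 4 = -2.50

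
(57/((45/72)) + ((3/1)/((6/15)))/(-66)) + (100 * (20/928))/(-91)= 52869171/580580 = 91.06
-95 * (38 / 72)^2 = -34295/1296 = -26.46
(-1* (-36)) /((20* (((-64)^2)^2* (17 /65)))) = 117/285212672 = 0.00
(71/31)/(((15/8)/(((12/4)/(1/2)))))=1136/155 = 7.33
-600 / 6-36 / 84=-703/7 = -100.43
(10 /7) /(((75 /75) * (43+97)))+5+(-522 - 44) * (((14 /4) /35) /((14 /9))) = -7687/245 = -31.38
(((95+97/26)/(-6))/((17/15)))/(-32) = 755/1664 = 0.45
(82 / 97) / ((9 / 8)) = 656/873 = 0.75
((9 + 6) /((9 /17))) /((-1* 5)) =-17/3 = -5.67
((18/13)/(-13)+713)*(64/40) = 1140.63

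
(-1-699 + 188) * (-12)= 6144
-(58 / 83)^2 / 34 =-1682/117113 = -0.01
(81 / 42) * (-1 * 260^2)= -912600/7 = -130371.43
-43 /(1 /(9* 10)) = -3870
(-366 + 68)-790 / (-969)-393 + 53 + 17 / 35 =-21593647/33915 = -636.70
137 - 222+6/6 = -84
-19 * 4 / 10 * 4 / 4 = -38/5 = -7.60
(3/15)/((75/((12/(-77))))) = -4/9625 = 0.00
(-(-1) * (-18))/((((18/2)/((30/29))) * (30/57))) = -3.93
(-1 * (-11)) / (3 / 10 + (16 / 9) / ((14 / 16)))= 6930/1469 = 4.72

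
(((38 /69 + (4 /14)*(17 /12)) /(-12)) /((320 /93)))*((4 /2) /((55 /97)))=-2775461/34003200 = -0.08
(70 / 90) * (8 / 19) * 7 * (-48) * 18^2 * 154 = -104315904/19 = -5490310.74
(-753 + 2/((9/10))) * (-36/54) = 13514/27 = 500.52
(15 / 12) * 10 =25/2 = 12.50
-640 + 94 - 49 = -595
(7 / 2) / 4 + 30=247/8 = 30.88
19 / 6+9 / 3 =37/6 = 6.17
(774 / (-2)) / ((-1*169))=387/169 = 2.29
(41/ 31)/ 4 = 41/124 = 0.33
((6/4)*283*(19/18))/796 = 0.56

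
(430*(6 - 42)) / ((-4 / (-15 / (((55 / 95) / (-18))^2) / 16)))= -848720025/242 = -3507107.54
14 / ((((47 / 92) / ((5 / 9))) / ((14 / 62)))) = 45080/13113 = 3.44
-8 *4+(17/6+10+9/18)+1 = -53/3 = -17.67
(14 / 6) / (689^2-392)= 7/1422987 = 0.00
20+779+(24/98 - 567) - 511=-13659/49 = -278.76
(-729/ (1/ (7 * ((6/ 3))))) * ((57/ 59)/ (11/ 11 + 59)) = -164.33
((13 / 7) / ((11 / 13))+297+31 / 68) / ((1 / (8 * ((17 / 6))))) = 1568971/231 = 6792.08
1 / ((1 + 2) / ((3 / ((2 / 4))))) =2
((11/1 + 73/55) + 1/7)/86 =4801/33110 = 0.15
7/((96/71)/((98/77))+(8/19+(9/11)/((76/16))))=727111/171980 = 4.23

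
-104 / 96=-13/12 = -1.08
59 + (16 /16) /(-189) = 11150/189 = 58.99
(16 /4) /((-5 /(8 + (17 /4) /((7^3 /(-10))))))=-10806/1715 = -6.30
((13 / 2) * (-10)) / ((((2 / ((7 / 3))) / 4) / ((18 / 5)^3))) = -353808/25 = -14152.32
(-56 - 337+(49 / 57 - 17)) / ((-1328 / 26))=303173/37848 = 8.01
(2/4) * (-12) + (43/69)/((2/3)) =-233/46 = -5.07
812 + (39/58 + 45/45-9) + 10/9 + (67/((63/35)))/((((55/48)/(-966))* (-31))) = 323617127/178002 = 1818.05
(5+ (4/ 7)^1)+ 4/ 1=67/7 = 9.57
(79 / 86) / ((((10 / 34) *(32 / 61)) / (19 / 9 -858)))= -631052869/123840 = -5095.71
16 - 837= -821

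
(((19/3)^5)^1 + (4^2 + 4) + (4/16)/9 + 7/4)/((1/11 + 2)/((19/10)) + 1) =518610719/106677 = 4861.50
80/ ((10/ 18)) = 144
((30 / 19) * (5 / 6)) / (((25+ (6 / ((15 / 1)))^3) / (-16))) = -50000/59527 = -0.84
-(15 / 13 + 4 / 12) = -58/39 = -1.49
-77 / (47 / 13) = -1001/47 = -21.30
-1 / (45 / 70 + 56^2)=-14/43913 = 0.00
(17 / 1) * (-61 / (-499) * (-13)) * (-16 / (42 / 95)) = 10245560/10479 = 977.72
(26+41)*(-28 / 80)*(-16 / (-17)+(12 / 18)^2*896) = -7160692/765 = -9360.38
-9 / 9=-1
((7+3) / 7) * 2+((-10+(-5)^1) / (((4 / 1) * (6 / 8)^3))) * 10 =-5420/63 = -86.03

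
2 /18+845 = 7606/9 = 845.11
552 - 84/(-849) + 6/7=1095406/1981 = 552.96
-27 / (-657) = 3/73 = 0.04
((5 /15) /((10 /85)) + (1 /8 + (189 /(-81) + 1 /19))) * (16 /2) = 103/19 = 5.42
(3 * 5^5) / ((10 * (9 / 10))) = 3125/3 = 1041.67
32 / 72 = 4/9 = 0.44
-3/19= -0.16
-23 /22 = -1.05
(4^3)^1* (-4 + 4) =0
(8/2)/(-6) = -2/3 = -0.67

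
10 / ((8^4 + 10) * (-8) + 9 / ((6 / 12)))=-1/3283 = 0.00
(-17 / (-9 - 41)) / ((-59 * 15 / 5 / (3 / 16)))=-17/47200 = 0.00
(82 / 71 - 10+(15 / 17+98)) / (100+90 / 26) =282555/324683 = 0.87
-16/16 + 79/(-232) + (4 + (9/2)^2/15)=4651/1160 = 4.01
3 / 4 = 0.75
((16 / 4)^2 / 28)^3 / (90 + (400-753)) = -64/90209 = 0.00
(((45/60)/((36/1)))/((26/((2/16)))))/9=1/89856 = 0.00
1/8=0.12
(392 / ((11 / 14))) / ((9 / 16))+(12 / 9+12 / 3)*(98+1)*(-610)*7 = -223113632/99 = -2253673.05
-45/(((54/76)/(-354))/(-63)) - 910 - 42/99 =-46641224/33 = -1413370.42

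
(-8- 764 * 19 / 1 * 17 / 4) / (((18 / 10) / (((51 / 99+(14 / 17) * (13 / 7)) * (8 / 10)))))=-94361396/1683 = -56067.38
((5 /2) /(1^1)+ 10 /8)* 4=15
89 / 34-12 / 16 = 127/68 = 1.87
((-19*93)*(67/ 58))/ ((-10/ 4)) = 118389/145 = 816.48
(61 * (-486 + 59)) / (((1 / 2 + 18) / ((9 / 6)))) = -78141/37 = -2111.92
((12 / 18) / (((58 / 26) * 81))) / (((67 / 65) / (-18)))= -3380/52461 = -0.06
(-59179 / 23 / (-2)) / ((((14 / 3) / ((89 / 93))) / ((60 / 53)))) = 110805/371 = 298.67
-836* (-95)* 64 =5082880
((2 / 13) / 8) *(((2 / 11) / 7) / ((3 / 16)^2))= 128/9009 = 0.01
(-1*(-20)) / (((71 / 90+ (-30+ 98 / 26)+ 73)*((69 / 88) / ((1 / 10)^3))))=3432/6398945 = 0.00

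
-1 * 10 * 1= -10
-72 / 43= -1.67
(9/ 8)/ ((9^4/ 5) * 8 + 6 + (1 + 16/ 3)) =135/1261192 = 0.00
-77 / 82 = -0.94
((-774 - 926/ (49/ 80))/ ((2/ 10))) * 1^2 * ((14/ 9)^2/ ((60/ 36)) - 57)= 839932994/1323 = 634869.99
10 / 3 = 3.33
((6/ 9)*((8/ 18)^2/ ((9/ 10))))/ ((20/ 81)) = 16/27 = 0.59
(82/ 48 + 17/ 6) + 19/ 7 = 1219/168 = 7.26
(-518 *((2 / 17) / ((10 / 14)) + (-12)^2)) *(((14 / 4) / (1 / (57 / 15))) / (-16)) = 211056769/3400 = 62075.52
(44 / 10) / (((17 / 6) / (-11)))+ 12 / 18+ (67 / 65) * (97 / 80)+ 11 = -1104791/265200 = -4.17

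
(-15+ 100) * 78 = 6630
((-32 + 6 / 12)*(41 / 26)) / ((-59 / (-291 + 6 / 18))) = -187698/767 = -244.72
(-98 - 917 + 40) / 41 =-975/41 = -23.78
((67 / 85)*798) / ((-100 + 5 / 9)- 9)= -240597/41480 = -5.80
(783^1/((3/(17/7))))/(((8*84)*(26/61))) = 90219/40768 = 2.21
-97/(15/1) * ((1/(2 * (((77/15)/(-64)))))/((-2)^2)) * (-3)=-2328/77 = -30.23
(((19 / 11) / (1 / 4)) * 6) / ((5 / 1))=456/55 = 8.29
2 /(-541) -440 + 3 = -236419/541 = -437.00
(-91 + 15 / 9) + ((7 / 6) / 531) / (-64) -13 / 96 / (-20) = -22767563/254880 = -89.33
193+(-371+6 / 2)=-175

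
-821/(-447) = 821/447 = 1.84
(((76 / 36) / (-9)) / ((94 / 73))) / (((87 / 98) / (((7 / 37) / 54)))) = -475741/661755582 = 0.00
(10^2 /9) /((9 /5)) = 500/81 = 6.17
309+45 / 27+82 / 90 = 14021/45 = 311.58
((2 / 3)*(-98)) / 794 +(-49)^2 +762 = 3767035/1191 = 3162.92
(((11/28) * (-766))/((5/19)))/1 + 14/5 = -79851/70 = -1140.73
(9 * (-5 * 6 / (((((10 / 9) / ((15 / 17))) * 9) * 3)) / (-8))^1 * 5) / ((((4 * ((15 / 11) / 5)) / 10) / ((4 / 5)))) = 2475/68 = 36.40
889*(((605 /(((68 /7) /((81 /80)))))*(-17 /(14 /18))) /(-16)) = 78417801/1024 = 76579.88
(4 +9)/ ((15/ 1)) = 13/15 = 0.87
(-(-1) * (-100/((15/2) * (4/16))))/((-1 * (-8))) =-6.67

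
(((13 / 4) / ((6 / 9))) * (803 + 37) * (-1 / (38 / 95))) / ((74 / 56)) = -286650/37 = -7747.30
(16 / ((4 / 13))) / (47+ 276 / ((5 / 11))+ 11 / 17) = 2210/27831 = 0.08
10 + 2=12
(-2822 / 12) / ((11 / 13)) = -18343/66 = -277.92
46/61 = 0.75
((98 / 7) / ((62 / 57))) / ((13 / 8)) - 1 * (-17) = 10043/403 = 24.92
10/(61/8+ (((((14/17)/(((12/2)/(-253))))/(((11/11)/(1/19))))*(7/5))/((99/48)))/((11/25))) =2558160/1229317 = 2.08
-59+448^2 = 200645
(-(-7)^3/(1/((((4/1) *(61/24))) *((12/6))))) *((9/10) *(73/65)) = 4582137/650 = 7049.44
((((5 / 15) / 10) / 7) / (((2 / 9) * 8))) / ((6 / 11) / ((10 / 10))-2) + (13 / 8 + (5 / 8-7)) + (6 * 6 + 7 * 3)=936287/17920 = 52.25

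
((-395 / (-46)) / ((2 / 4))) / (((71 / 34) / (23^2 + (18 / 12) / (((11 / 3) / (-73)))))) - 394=66659993/17963 = 3710.96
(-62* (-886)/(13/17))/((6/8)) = 3735376/39 = 95778.87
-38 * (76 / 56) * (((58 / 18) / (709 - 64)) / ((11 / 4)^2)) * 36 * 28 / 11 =-2680064/858495 = -3.12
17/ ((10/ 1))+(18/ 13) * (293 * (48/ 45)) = 56477/130 = 434.44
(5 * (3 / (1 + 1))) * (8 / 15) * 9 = 36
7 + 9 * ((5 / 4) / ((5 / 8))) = 25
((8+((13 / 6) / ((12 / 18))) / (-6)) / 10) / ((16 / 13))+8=33047/3840 = 8.61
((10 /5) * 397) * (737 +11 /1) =593912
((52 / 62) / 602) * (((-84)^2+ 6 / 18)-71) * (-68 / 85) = -35152/4515 = -7.79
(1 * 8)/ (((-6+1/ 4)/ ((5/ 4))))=-40/23 = -1.74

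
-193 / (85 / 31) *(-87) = 520521/85 = 6123.78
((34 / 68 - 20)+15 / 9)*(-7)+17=851/6 = 141.83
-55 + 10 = -45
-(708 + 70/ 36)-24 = -13211/18 = -733.94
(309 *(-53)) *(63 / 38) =-1031751/38 = -27151.34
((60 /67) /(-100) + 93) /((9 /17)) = 176528/1005 = 175.65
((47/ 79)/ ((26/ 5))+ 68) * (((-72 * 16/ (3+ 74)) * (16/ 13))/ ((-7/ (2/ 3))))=859588608/7196189 = 119.45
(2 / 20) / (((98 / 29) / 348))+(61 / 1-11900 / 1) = -2898032/245 = -11828.70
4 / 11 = 0.36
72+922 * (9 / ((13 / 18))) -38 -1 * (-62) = 150612/13 = 11585.54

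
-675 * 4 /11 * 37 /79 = -99900/869 = -114.96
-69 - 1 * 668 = -737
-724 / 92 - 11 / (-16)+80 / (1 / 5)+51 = 163325/368 = 443.82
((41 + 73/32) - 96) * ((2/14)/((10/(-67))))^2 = -1081849/22400 = -48.30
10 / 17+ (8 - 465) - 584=-17687/17 = -1040.41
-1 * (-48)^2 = -2304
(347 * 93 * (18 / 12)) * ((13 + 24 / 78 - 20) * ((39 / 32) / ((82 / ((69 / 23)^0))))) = -25268193/5248 = -4814.82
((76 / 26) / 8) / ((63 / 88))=418/819 = 0.51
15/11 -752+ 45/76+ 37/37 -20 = -642921/836 = -769.04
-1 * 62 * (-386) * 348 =8328336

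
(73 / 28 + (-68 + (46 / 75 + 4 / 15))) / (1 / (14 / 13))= -45159/650 = -69.48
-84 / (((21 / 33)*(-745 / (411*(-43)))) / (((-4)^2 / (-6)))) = 8350.20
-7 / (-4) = 7/4 = 1.75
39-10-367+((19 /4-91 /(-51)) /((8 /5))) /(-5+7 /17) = -2537609/7488 = -338.89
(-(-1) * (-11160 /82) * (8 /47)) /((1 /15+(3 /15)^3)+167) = -16740000/120732331 = -0.14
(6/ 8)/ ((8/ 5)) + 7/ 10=187/160 = 1.17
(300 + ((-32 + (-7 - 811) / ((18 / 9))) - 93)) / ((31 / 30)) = -7020/31 = -226.45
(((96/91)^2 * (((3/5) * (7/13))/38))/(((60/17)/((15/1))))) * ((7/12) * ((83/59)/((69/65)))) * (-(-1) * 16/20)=541824/21786635 = 0.02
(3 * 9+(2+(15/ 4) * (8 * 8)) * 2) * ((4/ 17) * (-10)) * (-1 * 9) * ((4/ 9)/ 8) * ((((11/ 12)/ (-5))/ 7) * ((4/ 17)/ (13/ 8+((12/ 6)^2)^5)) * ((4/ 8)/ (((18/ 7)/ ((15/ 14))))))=-3212/4268241 = 0.00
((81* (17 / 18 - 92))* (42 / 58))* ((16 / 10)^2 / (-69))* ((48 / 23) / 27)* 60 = 70490112/76705 = 918.98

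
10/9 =1.11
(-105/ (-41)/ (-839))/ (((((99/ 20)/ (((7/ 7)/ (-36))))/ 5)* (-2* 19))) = -875/388227114 = 0.00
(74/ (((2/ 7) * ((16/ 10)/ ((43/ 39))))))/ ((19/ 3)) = 55685/1976 = 28.18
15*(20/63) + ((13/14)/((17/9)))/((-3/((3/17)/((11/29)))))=625621/133518 = 4.69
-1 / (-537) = 1/537 = 0.00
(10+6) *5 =80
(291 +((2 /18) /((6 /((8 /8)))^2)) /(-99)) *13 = 121343495/32076 = 3783.00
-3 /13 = -0.23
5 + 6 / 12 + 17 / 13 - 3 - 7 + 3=-5/26 = -0.19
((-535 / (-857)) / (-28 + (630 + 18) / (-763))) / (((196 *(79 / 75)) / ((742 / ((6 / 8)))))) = -77267375/745139218 = -0.10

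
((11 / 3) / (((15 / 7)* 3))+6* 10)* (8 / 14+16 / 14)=32708/315 = 103.83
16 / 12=4/3 = 1.33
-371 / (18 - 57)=371/39 = 9.51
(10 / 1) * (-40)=-400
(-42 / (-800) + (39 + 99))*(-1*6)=-165663/200 = -828.32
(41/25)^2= 1681/625 = 2.69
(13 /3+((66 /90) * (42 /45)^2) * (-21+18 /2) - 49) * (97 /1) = -5710778/1125 = -5076.25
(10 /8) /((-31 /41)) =-205/124 = -1.65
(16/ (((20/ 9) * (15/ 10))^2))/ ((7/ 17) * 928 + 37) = 204/59375 = 0.00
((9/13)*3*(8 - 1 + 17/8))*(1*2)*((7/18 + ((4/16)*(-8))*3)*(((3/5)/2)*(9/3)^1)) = -199071/1040 = -191.41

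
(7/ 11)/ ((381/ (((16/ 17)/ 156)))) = 28/2778633 = 0.00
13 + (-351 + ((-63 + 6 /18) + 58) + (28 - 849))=-3491/3 = -1163.67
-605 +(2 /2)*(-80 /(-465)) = -56249/93 = -604.83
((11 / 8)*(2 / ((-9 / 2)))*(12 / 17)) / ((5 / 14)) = -308/255 = -1.21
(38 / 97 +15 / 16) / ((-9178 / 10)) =-10315/7122128 = 0.00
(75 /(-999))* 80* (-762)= 508000/111 = 4576.58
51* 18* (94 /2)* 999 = 43102854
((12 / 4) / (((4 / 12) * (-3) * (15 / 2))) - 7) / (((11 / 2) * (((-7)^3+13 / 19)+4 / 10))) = 703/178651 = 0.00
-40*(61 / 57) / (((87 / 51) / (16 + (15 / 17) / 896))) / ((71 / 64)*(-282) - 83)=148673470/146569857 = 1.01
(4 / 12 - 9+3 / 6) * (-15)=245/2 = 122.50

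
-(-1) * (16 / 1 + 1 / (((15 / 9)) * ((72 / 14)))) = 967/60 = 16.12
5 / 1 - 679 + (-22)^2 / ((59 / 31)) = -24762/59 = -419.69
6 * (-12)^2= 864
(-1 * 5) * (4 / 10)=-2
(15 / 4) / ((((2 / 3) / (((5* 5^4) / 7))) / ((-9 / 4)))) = -1265625/224 = -5650.11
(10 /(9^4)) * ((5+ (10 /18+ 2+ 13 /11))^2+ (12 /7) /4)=52669780/450130527 = 0.12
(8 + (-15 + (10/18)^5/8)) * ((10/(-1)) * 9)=16518095/26244 = 629.40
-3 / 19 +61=1156/19 = 60.84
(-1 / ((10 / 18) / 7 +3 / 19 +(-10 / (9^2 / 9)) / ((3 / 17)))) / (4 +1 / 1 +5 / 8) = 1596/54395 = 0.03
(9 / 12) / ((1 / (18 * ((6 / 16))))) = 81/16 = 5.06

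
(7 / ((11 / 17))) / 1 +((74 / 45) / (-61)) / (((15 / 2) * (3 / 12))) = 4893313/452925 = 10.80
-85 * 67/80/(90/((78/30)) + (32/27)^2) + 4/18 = -86225143/49156128 = -1.75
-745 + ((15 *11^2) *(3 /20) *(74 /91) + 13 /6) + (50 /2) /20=-568051/1092 = -520.19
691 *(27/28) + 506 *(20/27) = 787099/756 = 1041.14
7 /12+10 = 127/12 = 10.58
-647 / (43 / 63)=-40761/43 = -947.93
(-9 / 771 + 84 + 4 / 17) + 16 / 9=3381661/39321 = 86.00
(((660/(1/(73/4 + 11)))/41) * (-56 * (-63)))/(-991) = -68108040/40631 = -1676.26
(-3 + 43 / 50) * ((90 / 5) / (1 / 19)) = -18297/25 = -731.88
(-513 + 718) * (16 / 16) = 205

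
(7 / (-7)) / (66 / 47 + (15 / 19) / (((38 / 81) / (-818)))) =16967/23332119 = 0.00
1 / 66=0.02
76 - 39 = 37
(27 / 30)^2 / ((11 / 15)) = 243/220 = 1.10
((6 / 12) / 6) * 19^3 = 6859/12 = 571.58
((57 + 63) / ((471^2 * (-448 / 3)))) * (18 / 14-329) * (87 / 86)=498945/415483544 = 0.00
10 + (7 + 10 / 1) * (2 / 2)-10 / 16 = 211/8 = 26.38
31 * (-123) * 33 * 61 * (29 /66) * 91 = -613812927/2 = -306906463.50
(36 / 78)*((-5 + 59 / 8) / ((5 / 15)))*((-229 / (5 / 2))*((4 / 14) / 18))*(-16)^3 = 8910848/455 = 19584.28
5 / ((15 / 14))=14/3 = 4.67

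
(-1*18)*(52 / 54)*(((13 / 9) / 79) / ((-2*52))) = 13/4266 = 0.00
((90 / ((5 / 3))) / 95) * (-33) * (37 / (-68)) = 32967/3230 = 10.21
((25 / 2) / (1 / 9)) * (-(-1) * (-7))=-1575/2 = -787.50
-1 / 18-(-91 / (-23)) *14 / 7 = -3299/414 = -7.97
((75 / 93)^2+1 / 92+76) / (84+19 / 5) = 33888865/38812868 = 0.87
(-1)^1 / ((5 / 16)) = -16/5 = -3.20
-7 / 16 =-0.44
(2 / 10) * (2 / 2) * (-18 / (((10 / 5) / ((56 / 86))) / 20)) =-1008/43 = -23.44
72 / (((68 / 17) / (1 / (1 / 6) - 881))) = -15750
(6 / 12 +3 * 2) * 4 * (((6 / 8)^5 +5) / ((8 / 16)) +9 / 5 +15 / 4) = 533299/1280 = 416.64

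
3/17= 0.18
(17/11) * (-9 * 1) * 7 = -1071/11 = -97.36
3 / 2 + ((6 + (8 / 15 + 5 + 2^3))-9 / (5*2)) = 20.13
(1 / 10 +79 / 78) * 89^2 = 1718857/195 = 8814.65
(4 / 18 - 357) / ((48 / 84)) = -22477/36 = -624.36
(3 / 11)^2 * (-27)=-243/121 = -2.01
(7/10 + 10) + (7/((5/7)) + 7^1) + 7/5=289/10 = 28.90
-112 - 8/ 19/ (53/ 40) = -113104/1007 = -112.32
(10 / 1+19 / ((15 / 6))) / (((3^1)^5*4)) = 22/1215 = 0.02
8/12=2/3 = 0.67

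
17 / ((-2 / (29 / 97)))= -493/194 = -2.54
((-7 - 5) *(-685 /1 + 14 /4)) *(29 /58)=4089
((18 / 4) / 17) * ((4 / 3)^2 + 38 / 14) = 283/238 = 1.19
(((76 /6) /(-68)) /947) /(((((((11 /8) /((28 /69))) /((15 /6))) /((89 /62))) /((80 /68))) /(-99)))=4734800/195135979 = 0.02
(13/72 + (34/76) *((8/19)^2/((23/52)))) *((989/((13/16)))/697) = 659534/1049427 = 0.63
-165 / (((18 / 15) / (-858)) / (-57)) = -6724575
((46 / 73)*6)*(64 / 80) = 1104/365 = 3.02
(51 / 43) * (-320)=-16320/43 = -379.53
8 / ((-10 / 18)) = -72/5 = -14.40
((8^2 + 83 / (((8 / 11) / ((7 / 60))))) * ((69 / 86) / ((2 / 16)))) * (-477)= -407144781/1720 = -236712.08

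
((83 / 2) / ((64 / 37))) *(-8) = -3071/16 = -191.94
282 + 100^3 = 1000282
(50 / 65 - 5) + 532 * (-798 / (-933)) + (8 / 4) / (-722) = 657936868/1459523 = 450.79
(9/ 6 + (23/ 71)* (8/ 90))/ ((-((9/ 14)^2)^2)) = -187642952/20962395 = -8.95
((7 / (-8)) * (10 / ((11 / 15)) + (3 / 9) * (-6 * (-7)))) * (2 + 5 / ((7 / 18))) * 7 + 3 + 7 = -27554/11 = -2504.91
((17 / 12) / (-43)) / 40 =-17/20640 = 0.00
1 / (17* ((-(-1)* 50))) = 1/850 = 0.00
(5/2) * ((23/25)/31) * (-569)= -13087/310 = -42.22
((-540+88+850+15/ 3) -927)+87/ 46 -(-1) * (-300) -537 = -62519/46 = -1359.11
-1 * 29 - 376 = -405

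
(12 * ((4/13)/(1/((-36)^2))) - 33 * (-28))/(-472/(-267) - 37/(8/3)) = -158533920/336193 = -471.56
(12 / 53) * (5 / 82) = 30/2173 = 0.01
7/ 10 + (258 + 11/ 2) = 1321/5 = 264.20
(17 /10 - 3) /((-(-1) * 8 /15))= -39/16 = -2.44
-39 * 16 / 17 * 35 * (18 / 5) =-78624/17 = -4624.94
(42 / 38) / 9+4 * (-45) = -10253/57 = -179.88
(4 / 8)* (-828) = -414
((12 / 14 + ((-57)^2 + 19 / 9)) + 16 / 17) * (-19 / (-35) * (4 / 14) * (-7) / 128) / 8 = -33096727/9596160 = -3.45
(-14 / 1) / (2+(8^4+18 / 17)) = -119/34842 = 0.00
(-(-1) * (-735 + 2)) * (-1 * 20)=14660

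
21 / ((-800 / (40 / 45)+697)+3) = -0.10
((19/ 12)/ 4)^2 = 361/2304 = 0.16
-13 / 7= -1.86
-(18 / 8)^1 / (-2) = 9/8 = 1.12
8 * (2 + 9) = 88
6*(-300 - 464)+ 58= -4526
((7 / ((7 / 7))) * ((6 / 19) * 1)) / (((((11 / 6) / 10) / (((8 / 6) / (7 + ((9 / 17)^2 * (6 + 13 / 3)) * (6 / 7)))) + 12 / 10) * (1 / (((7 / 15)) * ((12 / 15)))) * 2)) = 6344128/38495995 = 0.16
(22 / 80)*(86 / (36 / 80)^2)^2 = 325424000/6561 = 49599.76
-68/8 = -17/2 = -8.50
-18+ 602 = 584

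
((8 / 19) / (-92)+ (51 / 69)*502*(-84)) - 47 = -13640805/437 = -31214.66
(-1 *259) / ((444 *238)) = -1/408 = 0.00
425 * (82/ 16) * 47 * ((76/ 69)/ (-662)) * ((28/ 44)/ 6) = -108923675/6029496 = -18.07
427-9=418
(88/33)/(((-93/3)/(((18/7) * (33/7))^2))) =-940896/74431 = -12.64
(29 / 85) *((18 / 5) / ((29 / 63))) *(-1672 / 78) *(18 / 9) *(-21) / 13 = 13272336/71825 = 184.79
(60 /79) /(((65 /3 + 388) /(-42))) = -7560/97091 = -0.08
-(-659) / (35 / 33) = 21747/35 = 621.34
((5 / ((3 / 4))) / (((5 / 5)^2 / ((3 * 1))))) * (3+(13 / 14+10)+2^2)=2510/7 = 358.57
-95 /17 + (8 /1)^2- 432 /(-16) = 1452/17 = 85.41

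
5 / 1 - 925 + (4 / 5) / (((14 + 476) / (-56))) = -920.09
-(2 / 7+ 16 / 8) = -16/7 = -2.29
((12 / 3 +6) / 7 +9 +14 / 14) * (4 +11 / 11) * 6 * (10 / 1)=24000/7 = 3428.57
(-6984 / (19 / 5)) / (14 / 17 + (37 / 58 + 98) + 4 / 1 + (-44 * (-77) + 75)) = -11477040/22271363 = -0.52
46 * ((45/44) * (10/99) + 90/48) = 44045/484 = 91.00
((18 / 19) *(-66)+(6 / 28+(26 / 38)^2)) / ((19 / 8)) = -1250236/48013 = -26.04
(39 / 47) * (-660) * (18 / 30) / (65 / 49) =-58212/235 = -247.71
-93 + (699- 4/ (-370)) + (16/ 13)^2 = 18994288/31265 = 607.53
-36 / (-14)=18/7 = 2.57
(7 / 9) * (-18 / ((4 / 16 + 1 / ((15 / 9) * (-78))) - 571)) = 3640/148397 = 0.02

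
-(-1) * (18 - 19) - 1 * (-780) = 779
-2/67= -0.03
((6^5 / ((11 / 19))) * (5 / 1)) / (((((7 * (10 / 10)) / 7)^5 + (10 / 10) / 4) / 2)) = 1181952/11 = 107450.18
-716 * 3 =-2148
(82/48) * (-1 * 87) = -1189/8 = -148.62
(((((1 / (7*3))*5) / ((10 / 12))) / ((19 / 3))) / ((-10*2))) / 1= -3/1330 = 0.00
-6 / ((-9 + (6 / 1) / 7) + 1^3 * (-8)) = 0.37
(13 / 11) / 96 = 13/1056 = 0.01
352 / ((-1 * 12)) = -88/3 = -29.33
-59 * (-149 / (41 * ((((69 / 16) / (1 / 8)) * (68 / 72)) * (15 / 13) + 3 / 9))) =1371396/242597 = 5.65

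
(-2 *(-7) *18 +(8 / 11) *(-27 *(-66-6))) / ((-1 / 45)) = -824580/11 = -74961.82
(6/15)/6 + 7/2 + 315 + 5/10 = 4786/15 = 319.07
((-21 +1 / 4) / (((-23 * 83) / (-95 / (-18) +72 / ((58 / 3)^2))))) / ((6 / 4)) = 82811/2089044 = 0.04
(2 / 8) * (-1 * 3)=-3/4 = -0.75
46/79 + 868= 68618/79 = 868.58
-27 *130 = -3510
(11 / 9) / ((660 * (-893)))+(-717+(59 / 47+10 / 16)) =-689690027/964440 = -715.12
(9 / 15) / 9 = 1/15 = 0.07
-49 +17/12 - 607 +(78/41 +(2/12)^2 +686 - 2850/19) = -116.65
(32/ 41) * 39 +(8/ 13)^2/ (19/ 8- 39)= 61776224/2030197 = 30.43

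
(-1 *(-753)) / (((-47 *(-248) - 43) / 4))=1004/3871 = 0.26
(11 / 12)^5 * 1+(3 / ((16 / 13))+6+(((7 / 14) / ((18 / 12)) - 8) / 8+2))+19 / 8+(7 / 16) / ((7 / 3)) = 3157403/248832 = 12.69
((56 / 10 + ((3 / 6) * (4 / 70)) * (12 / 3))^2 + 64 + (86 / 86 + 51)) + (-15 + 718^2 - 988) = 25218813/49 = 514669.65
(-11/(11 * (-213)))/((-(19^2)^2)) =-1/27758373 = 0.00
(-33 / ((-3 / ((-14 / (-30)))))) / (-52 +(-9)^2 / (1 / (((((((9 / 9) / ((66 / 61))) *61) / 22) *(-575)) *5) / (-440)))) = 3279584/833306115 = 0.00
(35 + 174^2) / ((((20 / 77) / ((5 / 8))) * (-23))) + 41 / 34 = -39662011/12512 = -3169.92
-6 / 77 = -0.08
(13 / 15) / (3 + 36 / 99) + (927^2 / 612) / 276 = 18558593/3472080 = 5.35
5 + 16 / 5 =8.20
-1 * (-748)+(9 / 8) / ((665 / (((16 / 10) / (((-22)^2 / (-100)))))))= 12037555/16093 = 748.00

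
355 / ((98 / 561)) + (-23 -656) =1353.19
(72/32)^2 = 81/16 = 5.06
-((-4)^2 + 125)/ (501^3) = -47/41917167 = 0.00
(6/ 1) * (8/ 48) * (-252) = -252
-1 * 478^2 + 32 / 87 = -19878076/87 = -228483.63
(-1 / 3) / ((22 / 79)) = -79/66 = -1.20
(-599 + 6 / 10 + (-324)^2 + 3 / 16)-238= 8331183/80 = 104139.79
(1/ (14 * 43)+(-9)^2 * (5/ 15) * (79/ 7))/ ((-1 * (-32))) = 183439/19264 = 9.52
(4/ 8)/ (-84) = -1/168 = -0.01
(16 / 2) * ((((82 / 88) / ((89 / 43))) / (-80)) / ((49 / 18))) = -15867/959420 = -0.02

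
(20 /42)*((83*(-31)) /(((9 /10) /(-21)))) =257300/9 = 28588.89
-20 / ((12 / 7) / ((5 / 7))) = -25/3 = -8.33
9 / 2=4.50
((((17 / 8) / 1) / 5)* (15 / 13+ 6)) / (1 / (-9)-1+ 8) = 459/1040 = 0.44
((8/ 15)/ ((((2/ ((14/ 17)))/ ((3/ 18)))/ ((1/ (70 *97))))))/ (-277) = -2/102773925 = 0.00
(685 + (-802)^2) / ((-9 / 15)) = -3219445/3 = -1073148.33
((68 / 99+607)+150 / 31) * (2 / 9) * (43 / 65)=161666326/1795365 = 90.05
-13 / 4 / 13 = -1/4 = -0.25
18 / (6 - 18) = -3/2 = -1.50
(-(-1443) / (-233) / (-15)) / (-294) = -481/342510 = 0.00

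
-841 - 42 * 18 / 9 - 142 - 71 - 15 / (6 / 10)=-1163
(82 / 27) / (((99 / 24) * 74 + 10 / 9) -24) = 328/30495 = 0.01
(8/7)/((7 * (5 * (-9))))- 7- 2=-19853/2205 = -9.00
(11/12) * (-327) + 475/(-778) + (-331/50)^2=-62370349/243125 = -256.54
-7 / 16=-0.44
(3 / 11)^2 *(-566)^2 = 2883204/121 = 23828.13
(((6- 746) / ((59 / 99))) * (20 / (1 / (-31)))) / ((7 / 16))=726739200/413 = 1759659.08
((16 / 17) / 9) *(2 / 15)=32/2295 = 0.01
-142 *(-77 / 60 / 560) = 781/2400 = 0.33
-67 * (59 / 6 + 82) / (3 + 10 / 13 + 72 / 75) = -413725/318 = -1301.02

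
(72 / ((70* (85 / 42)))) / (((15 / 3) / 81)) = 17496/2125 = 8.23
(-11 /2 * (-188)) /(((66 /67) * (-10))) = -3149/30 = -104.97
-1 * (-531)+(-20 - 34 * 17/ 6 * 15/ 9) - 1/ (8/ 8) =3145/9 = 349.44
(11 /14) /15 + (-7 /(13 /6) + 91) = 239753/2730 = 87.82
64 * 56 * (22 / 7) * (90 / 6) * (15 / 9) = 281600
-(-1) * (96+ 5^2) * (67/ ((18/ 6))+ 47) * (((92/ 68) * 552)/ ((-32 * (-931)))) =3328468/15827 = 210.30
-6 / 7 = -0.86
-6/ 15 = -2/5 = -0.40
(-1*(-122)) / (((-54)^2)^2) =61/4251528 = 0.00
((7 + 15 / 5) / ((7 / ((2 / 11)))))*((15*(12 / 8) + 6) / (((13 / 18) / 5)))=51300/1001 = 51.25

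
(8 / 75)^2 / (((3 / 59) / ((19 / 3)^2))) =1363136/151875 = 8.98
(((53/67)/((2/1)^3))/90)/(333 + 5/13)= 689/209072160 = 0.00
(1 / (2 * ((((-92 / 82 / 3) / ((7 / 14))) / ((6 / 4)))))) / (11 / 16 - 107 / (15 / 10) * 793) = 1107/62449577 = 0.00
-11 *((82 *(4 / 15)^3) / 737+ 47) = -116911873/226125 = -517.02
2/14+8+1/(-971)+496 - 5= 3392667/6797 = 499.14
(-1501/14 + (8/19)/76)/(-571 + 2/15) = 8127495/43277402 = 0.19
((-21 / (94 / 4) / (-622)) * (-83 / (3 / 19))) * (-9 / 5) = 99351/73085 = 1.36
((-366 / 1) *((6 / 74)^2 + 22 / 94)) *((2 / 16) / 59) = -1416603/7592474 = -0.19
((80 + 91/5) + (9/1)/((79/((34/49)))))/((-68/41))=-77989831/1316140 = -59.26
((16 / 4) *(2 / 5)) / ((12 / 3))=2/5 = 0.40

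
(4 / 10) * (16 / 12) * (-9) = -24/5 = -4.80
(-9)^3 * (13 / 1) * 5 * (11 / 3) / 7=-173745/7 = -24820.71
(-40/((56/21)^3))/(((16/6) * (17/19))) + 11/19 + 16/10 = 1070703/826880 = 1.29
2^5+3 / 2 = 67/2 = 33.50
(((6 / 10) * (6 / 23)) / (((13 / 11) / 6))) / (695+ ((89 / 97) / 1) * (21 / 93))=893079/781319890 = 0.00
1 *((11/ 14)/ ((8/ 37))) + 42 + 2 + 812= 859.63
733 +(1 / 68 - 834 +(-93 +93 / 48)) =-52237/272 = -192.05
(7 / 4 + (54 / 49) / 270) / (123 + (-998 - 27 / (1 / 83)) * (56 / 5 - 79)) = 573/71777552 = 0.00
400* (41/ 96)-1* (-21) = 1151/6 = 191.83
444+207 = 651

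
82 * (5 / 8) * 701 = 35926.25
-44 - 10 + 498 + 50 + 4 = 498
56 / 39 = 1.44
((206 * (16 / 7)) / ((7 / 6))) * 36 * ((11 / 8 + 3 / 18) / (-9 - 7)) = -68598/49 = -1399.96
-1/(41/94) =-94/41 = -2.29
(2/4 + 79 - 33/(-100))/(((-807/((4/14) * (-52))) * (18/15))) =1.22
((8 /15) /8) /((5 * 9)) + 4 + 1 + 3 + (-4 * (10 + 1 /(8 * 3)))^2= 4377679/2700 = 1621.36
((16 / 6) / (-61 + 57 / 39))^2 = 2704/1347921 = 0.00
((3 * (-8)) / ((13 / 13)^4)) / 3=-8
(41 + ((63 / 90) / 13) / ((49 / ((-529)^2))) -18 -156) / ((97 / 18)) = 1429299/44135 = 32.38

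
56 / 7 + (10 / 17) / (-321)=43646/5457 = 8.00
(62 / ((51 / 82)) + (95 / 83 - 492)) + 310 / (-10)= -1787042/4233 = -422.17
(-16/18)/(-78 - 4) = 4/369 = 0.01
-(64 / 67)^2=-0.91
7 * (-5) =-35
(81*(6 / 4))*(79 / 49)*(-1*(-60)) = 575910/49 = 11753.27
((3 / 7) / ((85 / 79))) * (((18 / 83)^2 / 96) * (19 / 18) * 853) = 11523177/65583280 = 0.18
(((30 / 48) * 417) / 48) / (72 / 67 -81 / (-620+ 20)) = 1164125/259344 = 4.49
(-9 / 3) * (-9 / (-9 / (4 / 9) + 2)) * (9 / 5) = -2.66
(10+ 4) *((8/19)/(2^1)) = 56/19 = 2.95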